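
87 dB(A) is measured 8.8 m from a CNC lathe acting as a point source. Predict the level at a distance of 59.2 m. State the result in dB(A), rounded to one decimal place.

Point-source attenuation: ΔL = 20·log₁₀(r₂/r₁) = 20·log₁₀(59.2/8.8) = 16.557 dB.
L₂ = 87 − 20·log₁₀(59.2/8.8) = 87 − 16.557 = 70.44 dB(A).

70.4 dB(A)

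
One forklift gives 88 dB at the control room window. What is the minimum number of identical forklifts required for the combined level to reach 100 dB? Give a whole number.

N identical sources give L₁ + 10·log₁₀ N, so require 10·log₁₀ N ≥ 100 − 88 = 12.0 dB.
N ≥ 10^(12.0/10) = 15.849, so N = 16.

16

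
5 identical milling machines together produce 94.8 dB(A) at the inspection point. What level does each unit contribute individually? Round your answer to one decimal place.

87.8 dB(A)

For N identical incoherent sources L_total = L₁ + 10·log₁₀ N, so L₁ = 94.8 − 10·log₁₀(5) = 94.8 − 6.990.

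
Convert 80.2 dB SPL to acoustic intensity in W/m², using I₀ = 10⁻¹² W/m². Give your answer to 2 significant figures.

I/I₀ = 10^(80.2/10) = 1.047e+08, so I = 1.047e+08 × 10⁻¹² W/m².

0.00010 W/m²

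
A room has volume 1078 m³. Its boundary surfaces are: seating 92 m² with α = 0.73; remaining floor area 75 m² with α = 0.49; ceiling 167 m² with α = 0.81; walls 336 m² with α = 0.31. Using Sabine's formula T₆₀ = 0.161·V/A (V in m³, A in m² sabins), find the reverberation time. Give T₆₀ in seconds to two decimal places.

A = Σ Sᵢαᵢ = 92·0.73 + 75·0.49 + 167·0.81 + 336·0.31 = 343.34 m².
T₆₀ = 0.161·V/A = 0.161·1078/343.34 = 0.505 s.

0.51 s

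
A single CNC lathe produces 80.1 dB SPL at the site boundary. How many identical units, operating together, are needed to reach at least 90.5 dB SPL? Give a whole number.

Need L₁ + 10·log₁₀ N ≥ 90.5, i.e. log₁₀ N ≥ 1.04.
N ≥ 10^(10.4/10) = 10.965, so N = 11.

11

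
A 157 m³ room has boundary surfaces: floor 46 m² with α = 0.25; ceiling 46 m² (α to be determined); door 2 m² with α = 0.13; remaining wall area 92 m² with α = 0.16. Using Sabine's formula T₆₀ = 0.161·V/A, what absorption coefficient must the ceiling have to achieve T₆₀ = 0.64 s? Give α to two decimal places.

Required total absorption A = 0.161·157/0.64 = 39.50 m².
Absorption from the other surfaces = 46·0.25 + 2·0.13 + 92·0.16 = 26.48 m², so the ceiling must supply 13.02 m² over 46 m².
α = 13.02/46 = 0.283.

0.28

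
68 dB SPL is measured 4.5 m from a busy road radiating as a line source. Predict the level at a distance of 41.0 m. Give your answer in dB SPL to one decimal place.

Cylindrical spreading from a line source gives a 10·log₁₀(r₂/r₁) drop.
L₂ = 68 − 10·log₁₀(41.0/4.5) = 68 − 9.596 = 58.40 dB SPL.

58.4 dB SPL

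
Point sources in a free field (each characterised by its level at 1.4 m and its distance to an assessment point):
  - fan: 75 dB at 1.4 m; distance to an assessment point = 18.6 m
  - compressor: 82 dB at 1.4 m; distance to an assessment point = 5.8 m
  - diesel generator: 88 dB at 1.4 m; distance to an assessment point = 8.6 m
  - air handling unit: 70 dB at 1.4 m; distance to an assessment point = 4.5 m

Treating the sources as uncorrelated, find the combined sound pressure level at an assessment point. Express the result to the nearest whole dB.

First find each source's level at the receiver (point-source: −20·log₁₀(r/r_ref)), then combine on an intensity basis.
fan: 75 − 20·log₁₀(18.6/1.4) = 75 − 22.47 = 52.53 dB.
compressor: 82 − 20·log₁₀(5.8/1.4) = 82 − 12.35 = 69.65 dB.
diesel generator: 88 − 20·log₁₀(8.6/1.4) = 88 − 15.77 = 72.23 dB.
air handling unit: 70 − 20·log₁₀(4.5/1.4) = 70 − 10.14 = 59.86 dB.
Σ 10^(L/10) = 2.710e+07 → L_total = 10·log₁₀(2.710e+07) = 74.33 dB.

74 dB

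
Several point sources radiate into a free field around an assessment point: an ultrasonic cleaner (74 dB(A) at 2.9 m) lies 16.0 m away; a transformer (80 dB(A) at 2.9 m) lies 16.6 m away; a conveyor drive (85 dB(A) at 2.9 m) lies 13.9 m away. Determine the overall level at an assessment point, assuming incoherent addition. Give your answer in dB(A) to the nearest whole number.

72 dB(A)

Apply inverse-square spreading to bring every level to the receiver, then sum 10^(L/10).
ultrasonic cleaner: 74 − 20·log₁₀(16.0/2.9) = 74 − 14.83 = 59.17 dB(A).
transformer: 80 − 20·log₁₀(16.6/2.9) = 80 − 15.15 = 64.85 dB(A).
conveyor drive: 85 − 20·log₁₀(13.9/2.9) = 85 − 13.61 = 71.39 dB(A).
Σ 10^(L/10) = 1.764e+07 → L_total = 10·log₁₀(1.764e+07) = 72.47 dB(A).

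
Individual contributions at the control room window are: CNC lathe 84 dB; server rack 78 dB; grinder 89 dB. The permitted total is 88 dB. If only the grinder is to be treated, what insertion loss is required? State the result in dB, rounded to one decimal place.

4.0 dB

Everything except the grinder sums to 10^(84/10) + 10^(78/10) = 3.143e+08 in linear terms, 84.97 dB.
To meet 88 dB overall, the treated grinder may contribute at most 10^(88/10) − 3.143e+08 = 3.167e+08, i.e. 85.01 dB.
Required insertion loss = 89 − 85.01 = 3.99 dB.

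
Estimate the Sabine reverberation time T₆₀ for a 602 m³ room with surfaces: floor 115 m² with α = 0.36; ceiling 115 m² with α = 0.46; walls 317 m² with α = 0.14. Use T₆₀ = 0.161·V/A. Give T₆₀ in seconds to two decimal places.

A = Σ Sᵢαᵢ = 115·0.36 + 115·0.46 + 317·0.14 = 138.68 m².
T₆₀ = 0.161 × 602 / 138.68 = 0.699 s.

0.70 s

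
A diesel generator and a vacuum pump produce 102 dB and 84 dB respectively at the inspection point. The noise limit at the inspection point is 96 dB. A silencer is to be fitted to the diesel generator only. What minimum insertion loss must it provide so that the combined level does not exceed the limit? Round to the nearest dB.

Everything except the diesel generator sums to 10^(84/10) = 2.512e+08 in linear terms, 84.00 dB.
The limit corresponds to 10^(96/10) = 3.981e+09; subtracting the fixed part leaves 3.730e+09 for the diesel generator, i.e. 95.72 dB.
So the diesel generator must be reduced from 102 to 95.72 dB: IL = 6.28 dB.

6 dB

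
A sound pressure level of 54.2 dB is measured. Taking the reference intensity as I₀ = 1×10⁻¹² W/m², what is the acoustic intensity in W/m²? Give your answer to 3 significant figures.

2.63e-07 W/m²

I = I₀·10^(L/10) = 10⁻¹² × 10^(54.2/10) = 10^(-6.580).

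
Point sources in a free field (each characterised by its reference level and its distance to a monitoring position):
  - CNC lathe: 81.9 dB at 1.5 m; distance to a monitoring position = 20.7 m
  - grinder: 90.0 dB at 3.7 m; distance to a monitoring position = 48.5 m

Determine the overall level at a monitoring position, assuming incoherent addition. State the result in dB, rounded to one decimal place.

68.2 dB

Apply inverse-square spreading to bring every level to the receiver, then sum 10^(L/10).
CNC lathe: 81.9 − 20·log₁₀(20.7/1.5) = 81.9 − 22.80 = 59.10 dB.
grinder: 90.0 − 20·log₁₀(48.5/3.7) = 90.0 − 22.35 = 67.65 dB.
Σ 10^(L/10) = 6.633e+06 → L_total = 10·log₁₀(6.633e+06) = 68.22 dB.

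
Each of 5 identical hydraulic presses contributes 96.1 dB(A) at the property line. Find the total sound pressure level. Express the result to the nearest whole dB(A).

L_total = L₁ + 10·log₁₀ N for N identical incoherent sources.
L_total = 96.1 + 10·log₁₀(5) = 96.1 + 6.990 = 103.09 dB(A).

103 dB(A)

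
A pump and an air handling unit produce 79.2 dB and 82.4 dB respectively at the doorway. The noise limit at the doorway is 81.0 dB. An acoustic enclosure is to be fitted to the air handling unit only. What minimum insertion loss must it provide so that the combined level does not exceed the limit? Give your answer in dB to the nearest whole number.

6 dB

Fixed contribution from the other source: Σ 10^(L/10) = 10^(79.2/10) = 8.318e+07 (79.20 dB).
To meet 81.0 dB overall, the treated air handling unit may contribute at most 10^(81.0/10) − 8.318e+07 = 4.272e+07, i.e. 76.31 dB.
Required insertion loss = 82.4 − 76.31 = 6.09 dB.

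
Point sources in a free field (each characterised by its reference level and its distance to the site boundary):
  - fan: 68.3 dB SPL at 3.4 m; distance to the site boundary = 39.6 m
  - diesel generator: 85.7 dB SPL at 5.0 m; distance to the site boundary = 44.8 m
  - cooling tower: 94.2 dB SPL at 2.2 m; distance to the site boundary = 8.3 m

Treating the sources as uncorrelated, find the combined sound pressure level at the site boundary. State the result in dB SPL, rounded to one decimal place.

82.8 dB SPL

Propagate each source to the receiver with L = L_ref − 20·log₁₀(r/r_ref), then add intensities.
fan: 68.3 − 20·log₁₀(39.6/3.4) = 68.3 − 21.32 = 46.98 dB SPL.
diesel generator: 85.7 − 20·log₁₀(44.8/5.0) = 85.7 − 19.05 = 66.65 dB SPL.
cooling tower: 94.2 − 20·log₁₀(8.3/2.2) = 94.2 − 11.53 = 82.67 dB SPL.
Σ 10^(L/10) = 1.895e+08 → L_total = 10·log₁₀(1.895e+08) = 82.78 dB SPL.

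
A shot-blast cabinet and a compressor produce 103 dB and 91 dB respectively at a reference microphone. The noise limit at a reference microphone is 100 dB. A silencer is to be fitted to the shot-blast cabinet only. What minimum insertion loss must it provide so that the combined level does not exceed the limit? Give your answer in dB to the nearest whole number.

4 dB

Fixed contribution from the other source: Σ 10^(L/10) = 10^(91/10) = 1.259e+09 (91.00 dB).
The limit corresponds to 10^(100/10) = 1.000e+10; subtracting the fixed part leaves 8.741e+09 for the shot-blast cabinet, i.e. 99.42 dB.
Required insertion loss = 103 − 99.42 = 3.58 dB.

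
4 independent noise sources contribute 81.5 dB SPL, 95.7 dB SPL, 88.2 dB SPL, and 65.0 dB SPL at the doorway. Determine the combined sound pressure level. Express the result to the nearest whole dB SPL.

97 dB SPL

For uncorrelated sources the intensities add, so convert each level to linear form, sum, and take 10·log₁₀ of the total.
Σ 10^(L/10) = 10^(81.5/10) + 10^(95.7/10) + 10^(88.2/10) + 10^(65.0/10) = 4.520e+09.
L_total = 10·log₁₀(4.520e+09) = 96.55 dB SPL.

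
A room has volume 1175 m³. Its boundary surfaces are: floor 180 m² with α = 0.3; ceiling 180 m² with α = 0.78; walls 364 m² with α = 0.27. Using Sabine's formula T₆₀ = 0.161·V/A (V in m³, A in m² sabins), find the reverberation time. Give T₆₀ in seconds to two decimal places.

0.65 s

Summing Sᵢαᵢ: 180·0.3 + 180·0.78 + 364·0.27 = 292.68 m².
T₆₀ = 0.161·V/A = 0.161·1175/292.68 = 0.646 s.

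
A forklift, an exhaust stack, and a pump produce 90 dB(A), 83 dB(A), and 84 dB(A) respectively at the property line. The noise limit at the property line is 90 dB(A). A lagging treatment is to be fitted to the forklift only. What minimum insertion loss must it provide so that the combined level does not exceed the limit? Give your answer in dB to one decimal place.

Everything except the forklift sums to 10^(83/10) + 10^(84/10) = 4.507e+08 in linear terms, 86.54 dB(A).
The limit corresponds to 10^(90/10) = 1.000e+09; subtracting the fixed part leaves 5.493e+08 for the forklift, i.e. 87.40 dB(A).
Required insertion loss = 90 − 87.40 = 2.60 dB.

2.6 dB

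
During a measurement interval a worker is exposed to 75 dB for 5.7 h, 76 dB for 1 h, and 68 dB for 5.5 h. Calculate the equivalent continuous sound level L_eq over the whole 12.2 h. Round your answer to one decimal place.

73.2 dB

L_eq = 10·log₁₀[(1/T)·Σ tᵢ·10^(Lᵢ/10)] with T = 12.2 h.
Σ tᵢ·10^(Lᵢ/10) = 5.7·10^(75/10) + 1·10^(76/10) + 5.5·10^(68/10) = 2.548e+08.
L_eq = 10·log₁₀(2.548e+08/12.2) = 73.20 dB.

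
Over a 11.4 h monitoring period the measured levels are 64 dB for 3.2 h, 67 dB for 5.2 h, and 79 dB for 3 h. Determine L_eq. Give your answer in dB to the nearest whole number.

Weight each interval's intensity by its duration and average over T = 11.4 h:
Σ tᵢ·10^(Lᵢ/10) = 3.2·10^(64/10) + 5.2·10^(67/10) + 3·10^(79/10) = 2.724e+08.
L_eq = 10·log₁₀(2.724e+08/11.4) = 73.78 dB.

74 dB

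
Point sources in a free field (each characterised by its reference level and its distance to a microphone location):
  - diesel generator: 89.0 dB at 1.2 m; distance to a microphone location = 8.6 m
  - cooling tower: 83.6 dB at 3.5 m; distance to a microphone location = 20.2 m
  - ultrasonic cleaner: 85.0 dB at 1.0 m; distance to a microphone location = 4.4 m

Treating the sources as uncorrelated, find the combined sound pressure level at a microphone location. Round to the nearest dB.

76 dB

First find each source's level at the receiver (point-source: −20·log₁₀(r/r_ref)), then combine on an intensity basis.
diesel generator: 89.0 − 20·log₁₀(8.6/1.2) = 89.0 − 17.11 = 71.89 dB.
cooling tower: 83.6 − 20·log₁₀(20.2/3.5) = 83.6 − 15.23 = 68.37 dB.
ultrasonic cleaner: 85.0 − 20·log₁₀(4.4/1.0) = 85.0 − 12.87 = 72.13 dB.
Σ 10^(L/10) = 3.868e+07 → L_total = 10·log₁₀(3.868e+07) = 75.87 dB.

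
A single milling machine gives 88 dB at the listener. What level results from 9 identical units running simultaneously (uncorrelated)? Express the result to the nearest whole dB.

With 9 equal, uncorrelated contributions the intensity is 9× that of one unit, giving a rise of 10·log₁₀ 9.
L_total = 88 + 10·log₁₀(9) = 88 + 9.542 = 97.54 dB.

98 dB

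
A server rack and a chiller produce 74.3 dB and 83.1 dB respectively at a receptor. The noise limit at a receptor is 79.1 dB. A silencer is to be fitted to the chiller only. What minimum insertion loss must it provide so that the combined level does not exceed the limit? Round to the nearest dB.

Fixed contribution from the other source: Σ 10^(L/10) = 10^(74.3/10) = 2.692e+07 (74.30 dB).
To meet 79.1 dB overall, the treated chiller may contribute at most 10^(79.1/10) − 2.692e+07 = 5.437e+07, i.e. 77.35 dB.
Required insertion loss = 83.1 − 77.35 = 5.75 dB.

6 dB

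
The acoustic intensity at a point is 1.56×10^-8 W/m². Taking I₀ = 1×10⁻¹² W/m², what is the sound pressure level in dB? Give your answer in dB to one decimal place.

41.9 dB

Dividing by I₀ shifts the exponent by 12: I/I₀ = 1.56×10^4.
L = 10·(0.1931 + 4) = 41.93 dB.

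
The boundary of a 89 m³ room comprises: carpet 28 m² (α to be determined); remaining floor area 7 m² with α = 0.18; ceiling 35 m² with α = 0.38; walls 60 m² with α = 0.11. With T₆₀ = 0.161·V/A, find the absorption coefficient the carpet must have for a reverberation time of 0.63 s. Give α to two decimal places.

Required total absorption A = 0.161·89/0.63 = 22.74 m².
Absorption from the other surfaces = 7·0.18 + 35·0.38 + 60·0.11 = 21.16 m², so the carpet must supply 1.58 m² over 28 m².
α = 1.58/28 = 0.057.

0.06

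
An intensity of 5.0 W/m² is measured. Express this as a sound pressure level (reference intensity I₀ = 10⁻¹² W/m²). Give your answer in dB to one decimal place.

Dividing by I₀ shifts the exponent by 12: I/I₀ = 5.0×10^12.
L = 10·(0.6990 + 12) = 126.99 dB.

127.0 dB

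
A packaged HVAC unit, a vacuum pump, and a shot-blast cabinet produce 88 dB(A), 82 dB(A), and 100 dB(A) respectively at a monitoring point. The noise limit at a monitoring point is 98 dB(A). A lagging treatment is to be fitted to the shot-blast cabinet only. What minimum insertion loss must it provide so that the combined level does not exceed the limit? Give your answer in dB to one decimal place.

The untreated sources together contribute 10^(88/10) + 10^(82/10) = 7.894e+08, i.e. 88.97 dB(A).
To meet 98 dB(A) overall, the treated shot-blast cabinet may contribute at most 10^(98/10) − 7.894e+08 = 5.520e+09, i.e. 97.42 dB(A).
Required insertion loss = 100 − 97.42 = 2.58 dB.

2.6 dB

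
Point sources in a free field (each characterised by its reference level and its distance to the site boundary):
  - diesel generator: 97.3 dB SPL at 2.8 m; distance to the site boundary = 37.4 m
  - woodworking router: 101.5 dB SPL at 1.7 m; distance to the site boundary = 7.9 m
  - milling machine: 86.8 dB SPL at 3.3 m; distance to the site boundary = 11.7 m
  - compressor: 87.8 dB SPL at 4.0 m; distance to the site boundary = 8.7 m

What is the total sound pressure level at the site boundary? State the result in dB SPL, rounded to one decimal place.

89.3 dB SPL

Propagate each source to the receiver with L = L_ref − 20·log₁₀(r/r_ref), then add intensities.
diesel generator: 97.3 − 20·log₁₀(37.4/2.8) = 97.3 − 22.51 = 74.79 dB SPL.
woodworking router: 101.5 − 20·log₁₀(7.9/1.7) = 101.5 − 13.34 = 88.16 dB SPL.
milling machine: 86.8 − 20·log₁₀(11.7/3.3) = 86.8 − 10.99 = 75.81 dB SPL.
compressor: 87.8 − 20·log₁₀(8.7/4.0) = 87.8 − 6.75 = 81.05 dB SPL.
Σ 10^(L/10) = 8.497e+08 → L_total = 10·log₁₀(8.497e+08) = 89.29 dB SPL.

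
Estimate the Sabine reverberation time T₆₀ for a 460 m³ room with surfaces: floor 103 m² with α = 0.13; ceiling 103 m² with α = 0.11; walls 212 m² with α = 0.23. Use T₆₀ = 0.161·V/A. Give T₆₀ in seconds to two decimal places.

1.01 s

Summing Sᵢαᵢ: 103·0.13 + 103·0.11 + 212·0.23 = 73.48 m².
T₆₀ = 0.161·V/A = 0.161·460/73.48 = 1.008 s.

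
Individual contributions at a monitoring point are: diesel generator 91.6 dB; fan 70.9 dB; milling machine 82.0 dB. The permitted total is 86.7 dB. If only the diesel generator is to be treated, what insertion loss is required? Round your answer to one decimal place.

Fixed contribution from the other sources: Σ 10^(L/10) = 10^(70.9/10) + 10^(82.0/10) = 1.708e+08 (82.32 dB).
To meet 86.7 dB overall, the treated diesel generator may contribute at most 10^(86.7/10) − 1.708e+08 = 2.969e+08, i.e. 84.73 dB.
So the diesel generator must be reduced from 91.6 to 84.73 dB: IL = 6.87 dB.

6.9 dB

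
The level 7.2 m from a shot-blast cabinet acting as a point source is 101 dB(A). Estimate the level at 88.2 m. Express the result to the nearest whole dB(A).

Spherical spreading from a point source gives a 20·log₁₀(r₂/r₁) drop.
L₂ = 101 − 20·log₁₀(88.2/7.2) = 101 − 21.763 = 79.24 dB(A).

79 dB(A)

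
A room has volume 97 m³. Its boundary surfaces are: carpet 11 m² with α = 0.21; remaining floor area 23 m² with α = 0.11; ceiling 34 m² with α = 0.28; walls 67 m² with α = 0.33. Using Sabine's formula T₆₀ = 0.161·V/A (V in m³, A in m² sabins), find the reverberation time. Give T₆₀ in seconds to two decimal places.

0.43 s

Total absorption A = 11·0.21 + 23·0.11 + 34·0.28 + 67·0.33 = 36.47 m² sabins.
T₆₀ = 0.161 × 97 / 36.47 = 0.428 s.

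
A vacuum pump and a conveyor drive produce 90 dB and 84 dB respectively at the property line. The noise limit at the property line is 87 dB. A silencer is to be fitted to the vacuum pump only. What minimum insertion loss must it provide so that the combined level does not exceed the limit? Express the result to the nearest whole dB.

The untreated sources together contribute 10^(84/10) = 2.512e+08, i.e. 84.00 dB.
To meet 87 dB overall, the treated vacuum pump may contribute at most 10^(87/10) − 2.512e+08 = 2.500e+08, i.e. 83.98 dB.
Required insertion loss = 90 − 83.98 = 6.02 dB.

6 dB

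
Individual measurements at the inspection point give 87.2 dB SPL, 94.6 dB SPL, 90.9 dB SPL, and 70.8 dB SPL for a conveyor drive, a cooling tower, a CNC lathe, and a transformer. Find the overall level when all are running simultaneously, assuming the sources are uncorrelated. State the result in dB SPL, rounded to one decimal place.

96.7 dB SPL

For uncorrelated sources the intensities add, so convert each level to linear form, sum, and take 10·log₁₀ of the total.
Σ 10^(L/10) = 10^(87.2/10) + 10^(94.6/10) + 10^(90.9/10) + 10^(70.8/10) = 4.651e+09.
L_total = 10·log₁₀(4.651e+09) = 96.68 dB SPL.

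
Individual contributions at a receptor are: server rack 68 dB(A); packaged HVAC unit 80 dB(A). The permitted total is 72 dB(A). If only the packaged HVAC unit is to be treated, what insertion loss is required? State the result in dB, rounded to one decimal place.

Everything except the packaged HVAC unit sums to 10^(68/10) = 6.310e+06 in linear terms, 68.00 dB(A).
The limit corresponds to 10^(72/10) = 1.585e+07; subtracting the fixed part leaves 9.539e+06 for the packaged HVAC unit, i.e. 69.80 dB(A).
Required insertion loss = 80 − 69.80 = 10.20 dB.

10.2 dB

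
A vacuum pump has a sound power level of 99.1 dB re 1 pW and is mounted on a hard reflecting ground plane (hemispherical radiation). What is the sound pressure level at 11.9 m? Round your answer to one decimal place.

The power spreads over a hemisphere of area 2π·r², so L_p = L_w − 10·log₁₀(2π·r²).
2π·r² = 889.8 m², 10·log₁₀ of that is 29.493 dB.
L_p = 99.1 − 29.493 = 69.61 dB.

69.6 dB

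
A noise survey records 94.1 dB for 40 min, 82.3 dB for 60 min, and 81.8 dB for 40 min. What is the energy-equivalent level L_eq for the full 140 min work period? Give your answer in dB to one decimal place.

Weight each interval's intensity by its duration and average over T = 140 min:
Σ tᵢ·10^(Lᵢ/10) = 40·10^(94.1/10) + 60·10^(82.3/10) + 40·10^(81.8/10) = 1.191e+11.
L_eq = 10·log₁₀(1.191e+11/140) = 89.30 dB.

89.3 dB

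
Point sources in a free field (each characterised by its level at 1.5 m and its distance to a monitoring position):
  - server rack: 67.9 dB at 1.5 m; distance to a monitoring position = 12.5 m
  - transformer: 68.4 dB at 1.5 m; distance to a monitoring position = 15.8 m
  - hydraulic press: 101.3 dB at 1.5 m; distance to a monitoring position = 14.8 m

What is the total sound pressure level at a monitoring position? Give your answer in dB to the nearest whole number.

First find each source's level at the receiver (point-source: −20·log₁₀(r/r_ref)), then combine on an intensity basis.
server rack: 67.9 − 20·log₁₀(12.5/1.5) = 67.9 − 18.42 = 49.48 dB.
transformer: 68.4 − 20·log₁₀(15.8/1.5) = 68.4 − 20.45 = 47.95 dB.
hydraulic press: 101.3 − 20·log₁₀(14.8/1.5) = 101.3 − 19.88 = 81.42 dB.
Σ 10^(L/10) = 1.387e+08 → L_total = 10·log₁₀(1.387e+08) = 81.42 dB.

81 dB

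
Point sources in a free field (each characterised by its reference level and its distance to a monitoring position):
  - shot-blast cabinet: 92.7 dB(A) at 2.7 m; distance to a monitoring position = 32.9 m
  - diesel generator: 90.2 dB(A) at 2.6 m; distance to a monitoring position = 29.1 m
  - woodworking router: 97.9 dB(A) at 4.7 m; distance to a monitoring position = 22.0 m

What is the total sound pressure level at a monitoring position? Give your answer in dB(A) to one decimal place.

84.8 dB(A)

Propagate each source to the receiver with L = L_ref − 20·log₁₀(r/r_ref), then add intensities.
shot-blast cabinet: 92.7 − 20·log₁₀(32.9/2.7) = 92.7 − 21.72 = 70.98 dB(A).
diesel generator: 90.2 − 20·log₁₀(29.1/2.6) = 90.2 − 20.98 = 69.22 dB(A).
woodworking router: 97.9 − 20·log₁₀(22.0/4.7) = 97.9 − 13.41 = 84.49 dB(A).
Σ 10^(L/10) = 3.023e+08 → L_total = 10·log₁₀(3.023e+08) = 84.80 dB(A).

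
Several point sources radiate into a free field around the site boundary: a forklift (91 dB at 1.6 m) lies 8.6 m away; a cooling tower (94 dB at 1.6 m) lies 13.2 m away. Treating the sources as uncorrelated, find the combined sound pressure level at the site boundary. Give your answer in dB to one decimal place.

79.1 dB

Propagate each source to the receiver with L = L_ref − 20·log₁₀(r/r_ref), then add intensities.
forklift: 91 − 20·log₁₀(8.6/1.6) = 91 − 14.61 = 76.39 dB.
cooling tower: 94 − 20·log₁₀(13.2/1.6) = 94 − 18.33 = 75.67 dB.
Σ 10^(L/10) = 8.048e+07 → L_total = 10·log₁₀(8.048e+07) = 79.06 dB.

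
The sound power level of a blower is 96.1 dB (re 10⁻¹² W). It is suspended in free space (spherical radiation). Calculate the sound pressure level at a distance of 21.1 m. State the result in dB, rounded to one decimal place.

L_p = L_w − 10·log₁₀(4π·r²) with r = 21.1 m.
4π·r² = 5595 m², 10·log₁₀ of that is 37.478 dB.
L_p = 96.1 − 37.478 = 58.62 dB.

58.6 dB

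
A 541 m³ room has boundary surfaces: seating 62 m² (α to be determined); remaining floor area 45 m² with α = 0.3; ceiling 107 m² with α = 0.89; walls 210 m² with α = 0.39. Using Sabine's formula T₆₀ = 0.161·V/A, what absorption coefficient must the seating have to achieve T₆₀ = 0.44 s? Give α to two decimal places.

From T₆₀ = 0.161·V/A, the target T₆₀ = 0.44 s needs A = 0.161·541/0.44 = 197.96 m².
Absorption from the other surfaces = 45·0.3 + 107·0.89 + 210·0.39 = 190.63 m², so the seating must supply 7.33 m² over 62 m².
α = 7.33/62 = 0.118.

0.12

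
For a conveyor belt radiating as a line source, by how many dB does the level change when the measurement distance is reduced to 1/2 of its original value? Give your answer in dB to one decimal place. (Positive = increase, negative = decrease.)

A line source loses 3 dB per doubling of distance; generally ΔL = −10·log₁₀(r₂/r₁).
ΔL = −10·log₁₀(0.5) = +3.01 dB.

+3.0 dB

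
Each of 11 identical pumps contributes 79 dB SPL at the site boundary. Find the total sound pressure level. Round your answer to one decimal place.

89.4 dB SPL

With 11 equal, uncorrelated contributions the intensity is 11× that of one unit, giving a rise of 10·log₁₀ 11.
L_total = 79 + 10·log₁₀(11) = 79 + 10.414 = 89.41 dB SPL.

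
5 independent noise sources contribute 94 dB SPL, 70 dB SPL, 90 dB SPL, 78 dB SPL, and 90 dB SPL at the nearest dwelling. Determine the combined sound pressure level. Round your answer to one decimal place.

96.6 dB SPL

For uncorrelated sources the intensities add, so convert each level to linear form, sum, and take 10·log₁₀ of the total.
Σ 10^(L/10) = 10^(94/10) + 10^(70/10) + 10^(90/10) + 10^(78/10) + 10^(90/10) = 4.585e+09.
L_total = 10·log₁₀(4.585e+09) = 96.61 dB SPL.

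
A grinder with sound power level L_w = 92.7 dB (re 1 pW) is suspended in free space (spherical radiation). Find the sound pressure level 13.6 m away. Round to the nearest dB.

Free-field spherical radiation: L_p = L_w − 10·log₁₀(4π·r²), r = 13.6 m.
4π·r² = 2324 m², 10·log₁₀ of that is 33.663 dB.
L_p = 92.7 − 33.663 = 59.04 dB.

59 dB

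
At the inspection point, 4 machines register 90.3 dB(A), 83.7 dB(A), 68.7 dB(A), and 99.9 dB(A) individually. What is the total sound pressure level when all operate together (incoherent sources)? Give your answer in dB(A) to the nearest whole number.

Incoherent sources combine by intensity addition: L_total = 10·log₁₀(Σ 10^(L_i/10)).
Σ 10^(L/10) = 10^(90.3/10) + 10^(83.7/10) + 10^(68.7/10) + 10^(99.9/10) = 1.109e+10.
L_total = 10·log₁₀(1.109e+10) = 100.45 dB(A).

100 dB(A)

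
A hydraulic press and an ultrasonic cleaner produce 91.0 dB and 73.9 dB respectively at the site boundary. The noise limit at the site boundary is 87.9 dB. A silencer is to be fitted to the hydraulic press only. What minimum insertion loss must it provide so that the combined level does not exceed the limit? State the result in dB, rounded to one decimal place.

The untreated sources together contribute 10^(73.9/10) = 2.455e+07, i.e. 73.90 dB.
To meet 87.9 dB overall, the treated hydraulic press may contribute at most 10^(87.9/10) − 2.455e+07 = 5.920e+08, i.e. 87.72 dB.
So the hydraulic press must be reduced from 91.0 to 87.72 dB: IL = 3.28 dB.

3.3 dB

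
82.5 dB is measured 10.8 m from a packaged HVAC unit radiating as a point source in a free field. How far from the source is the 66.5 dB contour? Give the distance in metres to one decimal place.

68.1 m

The 16.0 dB drop corresponds to a distance ratio of 10^(16.0/20) for a point source.
r₂ = 10.8·10^((82.5−66.5)/20) = 10.8·10^(16.0/20) = 68.14 m.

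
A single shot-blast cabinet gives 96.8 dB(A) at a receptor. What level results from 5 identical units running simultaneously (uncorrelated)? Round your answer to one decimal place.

103.8 dB(A)

L_total = L₁ + 10·log₁₀ N for N identical incoherent sources.
L_total = 96.8 + 10·log₁₀(5) = 96.8 + 6.990 = 103.79 dB(A).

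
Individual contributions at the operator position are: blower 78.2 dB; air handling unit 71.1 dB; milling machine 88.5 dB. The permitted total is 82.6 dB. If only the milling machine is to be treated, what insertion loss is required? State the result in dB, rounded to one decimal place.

The untreated sources together contribute 10^(78.2/10) + 10^(71.1/10) = 7.895e+07, i.e. 78.97 dB.
The limit corresponds to 10^(82.6/10) = 1.820e+08; subtracting the fixed part leaves 1.030e+08 for the milling machine, i.e. 80.13 dB.
Required insertion loss = 88.5 − 80.13 = 8.37 dB.

8.4 dB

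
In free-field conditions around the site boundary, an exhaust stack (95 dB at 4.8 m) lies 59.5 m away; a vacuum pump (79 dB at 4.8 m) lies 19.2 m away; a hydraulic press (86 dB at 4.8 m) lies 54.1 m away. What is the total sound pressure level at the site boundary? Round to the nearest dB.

75 dB

Propagate each source to the receiver with L = L_ref − 20·log₁₀(r/r_ref), then add intensities.
exhaust stack: 95 − 20·log₁₀(59.5/4.8) = 95 − 21.87 = 73.13 dB.
vacuum pump: 79 − 20·log₁₀(19.2/4.8) = 79 − 12.04 = 66.96 dB.
hydraulic press: 86 − 20·log₁₀(54.1/4.8) = 86 − 21.04 = 64.96 dB.
Σ 10^(L/10) = 2.868e+07 → L_total = 10·log₁₀(2.868e+07) = 74.58 dB.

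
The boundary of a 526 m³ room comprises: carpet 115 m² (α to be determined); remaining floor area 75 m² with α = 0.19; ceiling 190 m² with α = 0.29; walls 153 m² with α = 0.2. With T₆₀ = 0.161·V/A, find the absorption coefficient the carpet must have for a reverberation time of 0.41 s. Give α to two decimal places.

A = 0.161·V/T₆₀ = 0.161·526/0.41 = 206.55 m² sabins.
Absorption from the other surfaces = 75·0.19 + 190·0.29 + 153·0.2 = 99.95 m², so the carpet must supply 106.60 m² over 115 m².
α = 106.60/115 = 0.927.

0.93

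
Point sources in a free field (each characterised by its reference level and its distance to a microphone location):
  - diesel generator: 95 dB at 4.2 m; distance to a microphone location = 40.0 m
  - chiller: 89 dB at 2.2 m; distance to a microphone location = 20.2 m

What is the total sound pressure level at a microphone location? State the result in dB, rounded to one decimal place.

76.5 dB

Apply inverse-square spreading to bring every level to the receiver, then sum 10^(L/10).
diesel generator: 95 − 20·log₁₀(40.0/4.2) = 95 − 19.58 = 75.42 dB.
chiller: 89 − 20·log₁₀(20.2/2.2) = 89 − 19.26 = 69.74 dB.
Σ 10^(L/10) = 4.429e+07 → L_total = 10·log₁₀(4.429e+07) = 76.46 dB.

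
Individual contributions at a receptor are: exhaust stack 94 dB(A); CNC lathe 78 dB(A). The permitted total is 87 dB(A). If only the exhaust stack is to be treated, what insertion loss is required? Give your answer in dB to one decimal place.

7.6 dB

The untreated sources together contribute 10^(78/10) = 6.310e+07, i.e. 78.00 dB(A).
To meet 87 dB(A) overall, the treated exhaust stack may contribute at most 10^(87/10) − 6.310e+07 = 4.381e+08, i.e. 86.42 dB(A).
So the exhaust stack must be reduced from 94 to 86.42 dB(A): IL = 7.58 dB.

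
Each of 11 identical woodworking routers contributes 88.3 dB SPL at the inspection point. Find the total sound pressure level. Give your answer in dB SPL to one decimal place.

98.7 dB SPL

L_total = L₁ + 10·log₁₀ N for N identical incoherent sources.
L_total = 88.3 + 10·log₁₀(11) = 88.3 + 10.414 = 98.71 dB SPL.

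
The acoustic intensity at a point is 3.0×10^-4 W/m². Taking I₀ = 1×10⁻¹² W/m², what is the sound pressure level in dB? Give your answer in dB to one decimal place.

84.8 dB

L = 10·log₁₀(I/I₀) = 10·log₁₀(3.0×10^-4/10⁻¹²) = 10·log₁₀(3.0×10^8).
L = 10·(0.4771 + 8) = 84.77 dB.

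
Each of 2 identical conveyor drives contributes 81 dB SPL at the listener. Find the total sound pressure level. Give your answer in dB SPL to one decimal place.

With 2 equal, uncorrelated contributions the intensity is 2× that of one unit, giving a rise of 10·log₁₀ 2.
L_total = 81 + 10·log₁₀(2) = 81 + 3.010 = 84.01 dB SPL.

84.0 dB SPL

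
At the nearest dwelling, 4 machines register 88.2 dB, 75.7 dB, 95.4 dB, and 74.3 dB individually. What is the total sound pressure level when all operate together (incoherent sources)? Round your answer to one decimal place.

96.2 dB

For uncorrelated sources the intensities add, so convert each level to linear form, sum, and take 10·log₁₀ of the total.
Σ 10^(L/10) = 10^(88.2/10) + 10^(75.7/10) + 10^(95.4/10) + 10^(74.3/10) = 4.192e+09.
L_total = 10·log₁₀(4.192e+09) = 96.22 dB.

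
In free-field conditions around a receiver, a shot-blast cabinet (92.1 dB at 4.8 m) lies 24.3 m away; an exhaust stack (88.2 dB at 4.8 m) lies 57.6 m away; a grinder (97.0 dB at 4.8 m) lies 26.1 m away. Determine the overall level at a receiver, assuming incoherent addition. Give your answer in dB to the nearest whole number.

84 dB

Propagate each source to the receiver with L = L_ref − 20·log₁₀(r/r_ref), then add intensities.
shot-blast cabinet: 92.1 − 20·log₁₀(24.3/4.8) = 92.1 − 14.09 = 78.01 dB.
exhaust stack: 88.2 − 20·log₁₀(57.6/4.8) = 88.2 − 21.58 = 66.62 dB.
grinder: 97.0 − 20·log₁₀(26.1/4.8) = 97.0 − 14.71 = 82.29 dB.
Σ 10^(L/10) = 2.374e+08 → L_total = 10·log₁₀(2.374e+08) = 83.75 dB.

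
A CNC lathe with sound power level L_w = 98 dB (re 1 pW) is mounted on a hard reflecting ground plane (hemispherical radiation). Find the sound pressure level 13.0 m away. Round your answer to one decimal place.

67.7 dB

Free-field hemispherical radiation: L_p = L_w − 10·log₁₀(2π·r²), r = 13.0 m.
2π·r² = 1062 m², 10·log₁₀ of that is 30.261 dB.
L_p = 98 − 30.261 = 67.74 dB.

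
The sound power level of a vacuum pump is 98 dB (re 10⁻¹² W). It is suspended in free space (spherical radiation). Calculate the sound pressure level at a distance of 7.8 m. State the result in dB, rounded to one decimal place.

69.2 dB

L_p = L_w − 10·log₁₀(4π·r²) with r = 7.8 m.
4π·r² = 764.5 m², 10·log₁₀ of that is 28.834 dB.
L_p = 98 − 28.834 = 69.17 dB.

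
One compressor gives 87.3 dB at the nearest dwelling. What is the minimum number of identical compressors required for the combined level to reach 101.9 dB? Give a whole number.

Need L₁ + 10·log₁₀ N ≥ 101.9, i.e. log₁₀ N ≥ 1.46.
N ≥ 10^(14.6/10) = 28.840, so N = 29.

29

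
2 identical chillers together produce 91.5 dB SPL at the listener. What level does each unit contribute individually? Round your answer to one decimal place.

2 equal contributions raise the level by 10·log₁₀ 2 = 3.010 dB, so each unit alone gives 91.5 − 3.010.

88.5 dB SPL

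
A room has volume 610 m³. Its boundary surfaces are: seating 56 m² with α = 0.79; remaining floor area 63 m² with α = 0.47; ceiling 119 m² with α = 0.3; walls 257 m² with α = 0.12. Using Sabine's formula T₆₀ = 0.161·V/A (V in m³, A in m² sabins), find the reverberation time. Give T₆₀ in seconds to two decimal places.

Total absorption A = 56·0.79 + 63·0.47 + 119·0.3 + 257·0.12 = 140.39 m² sabins.
T₆₀ = 0.161·V/A = 0.161·610/140.39 = 0.700 s.

0.70 s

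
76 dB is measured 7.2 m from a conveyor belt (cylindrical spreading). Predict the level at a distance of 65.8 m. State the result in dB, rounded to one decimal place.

66.4 dB

For a line source, L₂ = L₁ − 10·log₁₀(r₂/r₁).
L₂ = 76 − 10·log₁₀(65.8/7.2) = 76 − 9.609 = 66.39 dB.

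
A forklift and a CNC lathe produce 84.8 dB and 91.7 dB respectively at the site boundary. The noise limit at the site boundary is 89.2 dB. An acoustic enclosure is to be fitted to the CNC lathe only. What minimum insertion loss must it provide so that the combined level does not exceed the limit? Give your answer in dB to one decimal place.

4.5 dB

Everything except the CNC lathe sums to 10^(84.8/10) = 3.020e+08 in linear terms, 84.80 dB.
To meet 89.2 dB overall, the treated CNC lathe may contribute at most 10^(89.2/10) − 3.020e+08 = 5.298e+08, i.e. 87.24 dB.
Required insertion loss = 91.7 − 87.24 = 4.46 dB.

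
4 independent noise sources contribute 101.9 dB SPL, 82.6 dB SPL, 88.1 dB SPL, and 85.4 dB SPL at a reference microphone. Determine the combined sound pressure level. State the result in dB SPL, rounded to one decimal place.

102.2 dB SPL

For uncorrelated sources the intensities add, so convert each level to linear form, sum, and take 10·log₁₀ of the total.
Σ 10^(L/10) = 10^(101.9/10) + 10^(82.6/10) + 10^(88.1/10) + 10^(85.4/10) = 1.666e+10.
L_total = 10·log₁₀(1.666e+10) = 102.22 dB SPL.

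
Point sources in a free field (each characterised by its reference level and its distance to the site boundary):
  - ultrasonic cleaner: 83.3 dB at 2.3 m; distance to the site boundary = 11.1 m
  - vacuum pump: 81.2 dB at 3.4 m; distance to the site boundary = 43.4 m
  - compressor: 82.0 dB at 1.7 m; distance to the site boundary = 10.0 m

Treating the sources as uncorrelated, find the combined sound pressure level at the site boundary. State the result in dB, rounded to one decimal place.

Propagate each source to the receiver with L = L_ref − 20·log₁₀(r/r_ref), then add intensities.
ultrasonic cleaner: 83.3 − 20·log₁₀(11.1/2.3) = 83.3 − 13.67 = 69.63 dB.
vacuum pump: 81.2 − 20·log₁₀(43.4/3.4) = 81.2 − 22.12 = 59.08 dB.
compressor: 82.0 − 20·log₁₀(10.0/1.7) = 82.0 − 15.39 = 66.61 dB.
Σ 10^(L/10) = 1.457e+07 → L_total = 10·log₁₀(1.457e+07) = 71.63 dB.

71.6 dB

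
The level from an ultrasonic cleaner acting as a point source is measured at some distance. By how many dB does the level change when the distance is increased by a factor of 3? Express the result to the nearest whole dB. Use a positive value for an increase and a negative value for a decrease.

-10 dB

A point source loses 6 dB per doubling of distance; generally ΔL = −20·log₁₀(r₂/r₁).
ΔL = −20·log₁₀(3) = -9.54 dB.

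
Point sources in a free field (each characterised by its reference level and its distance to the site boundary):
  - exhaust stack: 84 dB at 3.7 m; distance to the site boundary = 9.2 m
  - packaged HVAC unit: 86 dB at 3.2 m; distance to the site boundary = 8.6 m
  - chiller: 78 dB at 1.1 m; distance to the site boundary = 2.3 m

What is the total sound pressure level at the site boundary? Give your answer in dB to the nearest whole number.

80 dB

Apply inverse-square spreading to bring every level to the receiver, then sum 10^(L/10).
exhaust stack: 84 − 20·log₁₀(9.2/3.7) = 84 − 7.91 = 76.09 dB.
packaged HVAC unit: 86 − 20·log₁₀(8.6/3.2) = 86 − 8.59 = 77.41 dB.
chiller: 78 − 20·log₁₀(2.3/1.1) = 78 − 6.41 = 71.59 dB.
Σ 10^(L/10) = 1.102e+08 → L_total = 10·log₁₀(1.102e+08) = 80.42 dB.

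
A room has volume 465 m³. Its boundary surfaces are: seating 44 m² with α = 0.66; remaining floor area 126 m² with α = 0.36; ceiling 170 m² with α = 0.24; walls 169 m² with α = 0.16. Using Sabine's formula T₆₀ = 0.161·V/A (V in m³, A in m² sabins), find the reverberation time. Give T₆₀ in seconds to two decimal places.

0.53 s

Summing Sᵢαᵢ: 44·0.66 + 126·0.36 + 170·0.24 + 169·0.16 = 142.24 m².
T₆₀ = 0.161·V/A = 0.161·465/142.24 = 0.526 s.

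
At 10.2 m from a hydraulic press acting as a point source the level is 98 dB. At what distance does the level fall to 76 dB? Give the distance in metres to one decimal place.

The 22.0 dB drop corresponds to a distance ratio of 10^(22.0/20) for a point source.
r₂ = 10.2·10^((98−76)/20) = 10.2·10^(22.0/20) = 128.41 m.

128.4 m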